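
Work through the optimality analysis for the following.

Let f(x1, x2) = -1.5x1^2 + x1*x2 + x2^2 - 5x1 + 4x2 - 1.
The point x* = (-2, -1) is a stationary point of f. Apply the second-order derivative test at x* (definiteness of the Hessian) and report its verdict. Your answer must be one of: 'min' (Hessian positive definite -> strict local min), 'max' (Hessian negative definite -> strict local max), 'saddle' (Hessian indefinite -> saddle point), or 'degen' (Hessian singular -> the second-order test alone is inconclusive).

Compute the Hessian H = grad^2 f:
  H = [[-3, 1], [1, 2]]
Verify stationarity: grad f(x*) = H x* + g = (0, 0).
Eigenvalues of H: -3.1926, 2.1926.
Eigenvalues have mixed signs, so H is indefinite -> x* is a saddle point.

saddle


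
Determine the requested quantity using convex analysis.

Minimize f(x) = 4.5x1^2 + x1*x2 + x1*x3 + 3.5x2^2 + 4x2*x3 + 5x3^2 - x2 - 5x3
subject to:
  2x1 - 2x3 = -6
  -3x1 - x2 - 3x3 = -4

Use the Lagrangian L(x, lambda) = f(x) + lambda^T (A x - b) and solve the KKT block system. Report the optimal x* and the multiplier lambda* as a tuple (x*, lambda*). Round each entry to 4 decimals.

Form the Lagrangian:
  L(x, lambda) = (1/2) x^T Q x + c^T x + lambda^T (A x - b)
Stationarity (grad_x L = 0): Q x + c + A^T lambda = 0.
Primal feasibility: A x = b.

This gives the KKT block system:
  [ Q   A^T ] [ x     ]   [-c ]
  [ A    0  ] [ lambda ] = [ b ]

Solving the linear system:
  x*      = (-0.6901, -0.8592, 2.3099)
  lambda* = (4.6831, 1.5352)
  f(x*)   = 11.7746

x* = (-0.6901, -0.8592, 2.3099), lambda* = (4.6831, 1.5352)


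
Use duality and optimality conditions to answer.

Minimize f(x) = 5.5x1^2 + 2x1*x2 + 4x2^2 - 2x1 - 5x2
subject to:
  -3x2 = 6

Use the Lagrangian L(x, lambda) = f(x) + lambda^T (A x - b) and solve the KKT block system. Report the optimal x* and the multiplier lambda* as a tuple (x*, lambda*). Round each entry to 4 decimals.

Form the Lagrangian:
  L(x, lambda) = (1/2) x^T Q x + c^T x + lambda^T (A x - b)
Stationarity (grad_x L = 0): Q x + c + A^T lambda = 0.
Primal feasibility: A x = b.

This gives the KKT block system:
  [ Q   A^T ] [ x     ]   [-c ]
  [ A    0  ] [ lambda ] = [ b ]

Solving the linear system:
  x*      = (0.5455, -2)
  lambda* = (-6.6364)
  f(x*)   = 24.3636

x* = (0.5455, -2), lambda* = (-6.6364)


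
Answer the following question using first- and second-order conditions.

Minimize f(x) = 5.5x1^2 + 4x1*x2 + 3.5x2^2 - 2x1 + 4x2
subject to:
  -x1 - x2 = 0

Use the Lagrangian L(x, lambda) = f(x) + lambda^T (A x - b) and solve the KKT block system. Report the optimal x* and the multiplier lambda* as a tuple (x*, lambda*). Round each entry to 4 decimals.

Form the Lagrangian:
  L(x, lambda) = (1/2) x^T Q x + c^T x + lambda^T (A x - b)
Stationarity (grad_x L = 0): Q x + c + A^T lambda = 0.
Primal feasibility: A x = b.

This gives the KKT block system:
  [ Q   A^T ] [ x     ]   [-c ]
  [ A    0  ] [ lambda ] = [ b ]

Solving the linear system:
  x*      = (0.6, -0.6)
  lambda* = (2.2)
  f(x*)   = -1.8

x* = (0.6, -0.6), lambda* = (2.2)


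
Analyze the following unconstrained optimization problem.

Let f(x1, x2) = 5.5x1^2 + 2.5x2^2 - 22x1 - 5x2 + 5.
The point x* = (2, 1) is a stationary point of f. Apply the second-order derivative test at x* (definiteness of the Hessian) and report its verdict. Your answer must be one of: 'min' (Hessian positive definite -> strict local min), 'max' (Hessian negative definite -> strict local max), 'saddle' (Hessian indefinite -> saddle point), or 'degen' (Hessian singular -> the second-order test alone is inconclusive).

Compute the Hessian H = grad^2 f:
  H = [[11, 0], [0, 5]]
Verify stationarity: grad f(x*) = H x* + g = (0, 0).
Eigenvalues of H: 5, 11.
Both eigenvalues > 0, so H is positive definite -> x* is a strict local min.

min


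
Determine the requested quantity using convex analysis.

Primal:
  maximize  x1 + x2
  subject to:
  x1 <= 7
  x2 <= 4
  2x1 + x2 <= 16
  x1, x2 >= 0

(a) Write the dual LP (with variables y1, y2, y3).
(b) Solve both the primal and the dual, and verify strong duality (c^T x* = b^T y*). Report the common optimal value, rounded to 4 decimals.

The standard primal-dual pair for 'max c^T x s.t. A x <= b, x >= 0' is:
  Dual:  min b^T y  s.t.  A^T y >= c,  y >= 0.

So the dual LP is:
  minimize  7y1 + 4y2 + 16y3
  subject to:
    y1 + 2y3 >= 1
    y2 + y3 >= 1
    y1, y2, y3 >= 0

Solving the primal: x* = (6, 4).
  primal value c^T x* = 10.
Solving the dual: y* = (0, 0.5, 0.5).
  dual value b^T y* = 10.
Strong duality: c^T x* = b^T y*. Confirmed.

10


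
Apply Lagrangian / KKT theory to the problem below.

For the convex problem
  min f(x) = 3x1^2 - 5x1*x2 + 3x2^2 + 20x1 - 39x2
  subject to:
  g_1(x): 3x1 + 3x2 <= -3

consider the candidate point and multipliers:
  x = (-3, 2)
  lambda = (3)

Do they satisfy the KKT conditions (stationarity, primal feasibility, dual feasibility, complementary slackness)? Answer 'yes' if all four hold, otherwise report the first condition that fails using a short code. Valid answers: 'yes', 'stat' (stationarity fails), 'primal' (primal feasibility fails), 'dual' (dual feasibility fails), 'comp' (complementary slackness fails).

Gradient of f: grad f(x) = Q x + c = (-8, -12)
Constraint values g_i(x) = a_i^T x - b_i:
  g_1((-3, 2)) = 0
Stationarity residual: grad f(x) + sum_i lambda_i a_i = (1, -3)
  -> stationarity FAILS
Primal feasibility (all g_i <= 0): OK
Dual feasibility (all lambda_i >= 0): OK
Complementary slackness (lambda_i * g_i(x) = 0 for all i): OK

Verdict: the first failing condition is stationarity -> stat.

stat


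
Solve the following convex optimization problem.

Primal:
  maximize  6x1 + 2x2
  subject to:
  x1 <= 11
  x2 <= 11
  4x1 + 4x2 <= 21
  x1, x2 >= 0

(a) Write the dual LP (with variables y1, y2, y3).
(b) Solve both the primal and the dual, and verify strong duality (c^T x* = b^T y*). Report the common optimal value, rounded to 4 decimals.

The standard primal-dual pair for 'max c^T x s.t. A x <= b, x >= 0' is:
  Dual:  min b^T y  s.t.  A^T y >= c,  y >= 0.

So the dual LP is:
  minimize  11y1 + 11y2 + 21y3
  subject to:
    y1 + 4y3 >= 6
    y2 + 4y3 >= 2
    y1, y2, y3 >= 0

Solving the primal: x* = (5.25, 0).
  primal value c^T x* = 31.5.
Solving the dual: y* = (0, 0, 1.5).
  dual value b^T y* = 31.5.
Strong duality: c^T x* = b^T y*. Confirmed.

31.5


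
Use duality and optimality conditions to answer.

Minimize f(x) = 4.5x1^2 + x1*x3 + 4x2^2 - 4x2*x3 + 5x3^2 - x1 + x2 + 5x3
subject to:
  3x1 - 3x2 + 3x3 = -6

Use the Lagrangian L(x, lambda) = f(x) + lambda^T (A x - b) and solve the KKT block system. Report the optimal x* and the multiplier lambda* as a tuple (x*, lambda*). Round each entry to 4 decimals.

Form the Lagrangian:
  L(x, lambda) = (1/2) x^T Q x + c^T x + lambda^T (A x - b)
Stationarity (grad_x L = 0): Q x + c + A^T lambda = 0.
Primal feasibility: A x = b.

This gives the KKT block system:
  [ Q   A^T ] [ x     ]   [-c ]
  [ A    0  ] [ lambda ] = [ b ]

Solving the linear system:
  x*      = (-0.6207, 0.2897, -1.0897)
  lambda* = (2.5586)
  f(x*)   = 5.4069

x* = (-0.6207, 0.2897, -1.0897), lambda* = (2.5586)


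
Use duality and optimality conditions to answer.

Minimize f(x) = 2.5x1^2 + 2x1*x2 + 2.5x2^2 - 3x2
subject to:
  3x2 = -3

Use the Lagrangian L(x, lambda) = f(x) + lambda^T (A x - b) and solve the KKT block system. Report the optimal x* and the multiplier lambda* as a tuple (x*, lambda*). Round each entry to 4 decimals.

Form the Lagrangian:
  L(x, lambda) = (1/2) x^T Q x + c^T x + lambda^T (A x - b)
Stationarity (grad_x L = 0): Q x + c + A^T lambda = 0.
Primal feasibility: A x = b.

This gives the KKT block system:
  [ Q   A^T ] [ x     ]   [-c ]
  [ A    0  ] [ lambda ] = [ b ]

Solving the linear system:
  x*      = (0.4, -1)
  lambda* = (2.4)
  f(x*)   = 5.1

x* = (0.4, -1), lambda* = (2.4)


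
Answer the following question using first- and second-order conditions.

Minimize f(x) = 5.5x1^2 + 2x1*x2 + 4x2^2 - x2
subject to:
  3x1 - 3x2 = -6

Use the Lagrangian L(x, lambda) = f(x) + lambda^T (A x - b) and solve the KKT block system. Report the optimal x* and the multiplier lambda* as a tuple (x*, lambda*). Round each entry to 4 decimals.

Form the Lagrangian:
  L(x, lambda) = (1/2) x^T Q x + c^T x + lambda^T (A x - b)
Stationarity (grad_x L = 0): Q x + c + A^T lambda = 0.
Primal feasibility: A x = b.

This gives the KKT block system:
  [ Q   A^T ] [ x     ]   [-c ]
  [ A    0  ] [ lambda ] = [ b ]

Solving the linear system:
  x*      = (-0.8261, 1.1739)
  lambda* = (2.2464)
  f(x*)   = 6.1522

x* = (-0.8261, 1.1739), lambda* = (2.2464)


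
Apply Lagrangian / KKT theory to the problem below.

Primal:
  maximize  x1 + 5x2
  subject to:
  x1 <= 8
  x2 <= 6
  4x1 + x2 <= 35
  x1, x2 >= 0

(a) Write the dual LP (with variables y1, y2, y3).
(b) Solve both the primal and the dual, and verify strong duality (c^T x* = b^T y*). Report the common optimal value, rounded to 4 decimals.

The standard primal-dual pair for 'max c^T x s.t. A x <= b, x >= 0' is:
  Dual:  min b^T y  s.t.  A^T y >= c,  y >= 0.

So the dual LP is:
  minimize  8y1 + 6y2 + 35y3
  subject to:
    y1 + 4y3 >= 1
    y2 + y3 >= 5
    y1, y2, y3 >= 0

Solving the primal: x* = (7.25, 6).
  primal value c^T x* = 37.25.
Solving the dual: y* = (0, 4.75, 0.25).
  dual value b^T y* = 37.25.
Strong duality: c^T x* = b^T y*. Confirmed.

37.25


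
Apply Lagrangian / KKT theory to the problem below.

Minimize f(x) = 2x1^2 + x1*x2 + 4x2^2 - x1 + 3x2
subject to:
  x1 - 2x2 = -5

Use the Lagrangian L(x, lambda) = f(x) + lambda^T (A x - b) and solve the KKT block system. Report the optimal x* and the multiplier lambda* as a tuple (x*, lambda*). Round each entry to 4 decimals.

Form the Lagrangian:
  L(x, lambda) = (1/2) x^T Q x + c^T x + lambda^T (A x - b)
Stationarity (grad_x L = 0): Q x + c + A^T lambda = 0.
Primal feasibility: A x = b.

This gives the KKT block system:
  [ Q   A^T ] [ x     ]   [-c ]
  [ A    0  ] [ lambda ] = [ b ]

Solving the linear system:
  x*      = (-1.8571, 1.5714)
  lambda* = (6.8571)
  f(x*)   = 20.4286

x* = (-1.8571, 1.5714), lambda* = (6.8571)


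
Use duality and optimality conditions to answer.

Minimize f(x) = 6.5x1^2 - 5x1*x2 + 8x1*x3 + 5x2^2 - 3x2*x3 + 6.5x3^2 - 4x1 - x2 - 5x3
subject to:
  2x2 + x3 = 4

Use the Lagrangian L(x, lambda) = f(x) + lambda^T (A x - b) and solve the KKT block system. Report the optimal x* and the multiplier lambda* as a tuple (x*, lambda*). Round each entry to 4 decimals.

Form the Lagrangian:
  L(x, lambda) = (1/2) x^T Q x + c^T x + lambda^T (A x - b)
Stationarity (grad_x L = 0): Q x + c + A^T lambda = 0.
Primal feasibility: A x = b.

This gives the KKT block system:
  [ Q   A^T ] [ x     ]   [-c ]
  [ A    0  ] [ lambda ] = [ b ]

Solving the linear system:
  x*      = (0.3359, 1.5413, 0.9175)
  lambda* = (-4.9904)
  f(x*)   = 6.2447

x* = (0.3359, 1.5413, 0.9175), lambda* = (-4.9904)


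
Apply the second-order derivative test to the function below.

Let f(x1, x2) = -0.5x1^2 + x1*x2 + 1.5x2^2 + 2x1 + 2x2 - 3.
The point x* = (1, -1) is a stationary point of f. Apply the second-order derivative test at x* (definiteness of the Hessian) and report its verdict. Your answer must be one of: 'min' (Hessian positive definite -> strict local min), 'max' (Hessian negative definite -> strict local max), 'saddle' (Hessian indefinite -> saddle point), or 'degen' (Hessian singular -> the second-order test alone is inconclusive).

Compute the Hessian H = grad^2 f:
  H = [[-1, 1], [1, 3]]
Verify stationarity: grad f(x*) = H x* + g = (0, 0).
Eigenvalues of H: -1.2361, 3.2361.
Eigenvalues have mixed signs, so H is indefinite -> x* is a saddle point.

saddle


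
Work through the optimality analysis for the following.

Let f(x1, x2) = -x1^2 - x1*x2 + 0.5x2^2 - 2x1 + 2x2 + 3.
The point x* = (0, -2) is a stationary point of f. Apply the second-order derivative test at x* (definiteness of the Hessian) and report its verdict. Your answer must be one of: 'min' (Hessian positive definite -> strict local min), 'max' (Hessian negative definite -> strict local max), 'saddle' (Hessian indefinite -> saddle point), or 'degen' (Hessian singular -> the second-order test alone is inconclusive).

Compute the Hessian H = grad^2 f:
  H = [[-2, -1], [-1, 1]]
Verify stationarity: grad f(x*) = H x* + g = (0, 0).
Eigenvalues of H: -2.3028, 1.3028.
Eigenvalues have mixed signs, so H is indefinite -> x* is a saddle point.

saddle


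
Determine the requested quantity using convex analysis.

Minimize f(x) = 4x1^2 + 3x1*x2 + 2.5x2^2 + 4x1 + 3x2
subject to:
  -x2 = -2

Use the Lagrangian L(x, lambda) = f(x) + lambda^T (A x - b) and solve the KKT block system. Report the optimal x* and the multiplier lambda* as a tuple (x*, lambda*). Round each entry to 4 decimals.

Form the Lagrangian:
  L(x, lambda) = (1/2) x^T Q x + c^T x + lambda^T (A x - b)
Stationarity (grad_x L = 0): Q x + c + A^T lambda = 0.
Primal feasibility: A x = b.

This gives the KKT block system:
  [ Q   A^T ] [ x     ]   [-c ]
  [ A    0  ] [ lambda ] = [ b ]

Solving the linear system:
  x*      = (-1.25, 2)
  lambda* = (9.25)
  f(x*)   = 9.75

x* = (-1.25, 2), lambda* = (9.25)


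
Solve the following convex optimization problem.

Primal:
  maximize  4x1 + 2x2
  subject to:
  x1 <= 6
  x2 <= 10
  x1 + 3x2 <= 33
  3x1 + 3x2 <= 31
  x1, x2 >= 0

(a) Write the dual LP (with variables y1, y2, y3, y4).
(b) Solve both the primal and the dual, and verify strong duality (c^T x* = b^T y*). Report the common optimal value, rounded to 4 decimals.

The standard primal-dual pair for 'max c^T x s.t. A x <= b, x >= 0' is:
  Dual:  min b^T y  s.t.  A^T y >= c,  y >= 0.

So the dual LP is:
  minimize  6y1 + 10y2 + 33y3 + 31y4
  subject to:
    y1 + y3 + 3y4 >= 4
    y2 + 3y3 + 3y4 >= 2
    y1, y2, y3, y4 >= 0

Solving the primal: x* = (6, 4.3333).
  primal value c^T x* = 32.6667.
Solving the dual: y* = (2, 0, 0, 0.6667).
  dual value b^T y* = 32.6667.
Strong duality: c^T x* = b^T y*. Confirmed.

32.6667


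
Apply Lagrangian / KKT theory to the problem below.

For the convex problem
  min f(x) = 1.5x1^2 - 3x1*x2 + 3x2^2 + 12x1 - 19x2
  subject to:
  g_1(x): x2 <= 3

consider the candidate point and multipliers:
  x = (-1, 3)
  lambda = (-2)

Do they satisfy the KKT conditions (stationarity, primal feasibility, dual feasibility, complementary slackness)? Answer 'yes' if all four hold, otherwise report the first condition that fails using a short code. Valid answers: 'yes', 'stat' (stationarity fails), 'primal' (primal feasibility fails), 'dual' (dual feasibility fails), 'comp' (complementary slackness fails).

Gradient of f: grad f(x) = Q x + c = (0, 2)
Constraint values g_i(x) = a_i^T x - b_i:
  g_1((-1, 3)) = 0
Stationarity residual: grad f(x) + sum_i lambda_i a_i = (0, 0)
  -> stationarity OK
Primal feasibility (all g_i <= 0): OK
Dual feasibility (all lambda_i >= 0): FAILS
Complementary slackness (lambda_i * g_i(x) = 0 for all i): OK

Verdict: the first failing condition is dual_feasibility -> dual.

dual


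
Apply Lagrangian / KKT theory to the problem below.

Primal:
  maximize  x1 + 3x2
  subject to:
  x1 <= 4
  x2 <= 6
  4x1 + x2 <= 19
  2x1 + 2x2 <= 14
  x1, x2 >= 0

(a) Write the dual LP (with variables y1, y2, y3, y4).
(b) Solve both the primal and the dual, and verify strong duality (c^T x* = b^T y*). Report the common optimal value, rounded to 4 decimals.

The standard primal-dual pair for 'max c^T x s.t. A x <= b, x >= 0' is:
  Dual:  min b^T y  s.t.  A^T y >= c,  y >= 0.

So the dual LP is:
  minimize  4y1 + 6y2 + 19y3 + 14y4
  subject to:
    y1 + 4y3 + 2y4 >= 1
    y2 + y3 + 2y4 >= 3
    y1, y2, y3, y4 >= 0

Solving the primal: x* = (1, 6).
  primal value c^T x* = 19.
Solving the dual: y* = (0, 2, 0, 0.5).
  dual value b^T y* = 19.
Strong duality: c^T x* = b^T y*. Confirmed.

19


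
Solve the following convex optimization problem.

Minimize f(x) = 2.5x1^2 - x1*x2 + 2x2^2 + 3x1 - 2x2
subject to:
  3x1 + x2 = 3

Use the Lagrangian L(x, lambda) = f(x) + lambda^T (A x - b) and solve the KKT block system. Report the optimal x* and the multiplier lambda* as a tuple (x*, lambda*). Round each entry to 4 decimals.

Form the Lagrangian:
  L(x, lambda) = (1/2) x^T Q x + c^T x + lambda^T (A x - b)
Stationarity (grad_x L = 0): Q x + c + A^T lambda = 0.
Primal feasibility: A x = b.

This gives the KKT block system:
  [ Q   A^T ] [ x     ]   [-c ]
  [ A    0  ] [ lambda ] = [ b ]

Solving the linear system:
  x*      = (0.6383, 1.0851)
  lambda* = (-1.7021)
  f(x*)   = 2.4255

x* = (0.6383, 1.0851), lambda* = (-1.7021)


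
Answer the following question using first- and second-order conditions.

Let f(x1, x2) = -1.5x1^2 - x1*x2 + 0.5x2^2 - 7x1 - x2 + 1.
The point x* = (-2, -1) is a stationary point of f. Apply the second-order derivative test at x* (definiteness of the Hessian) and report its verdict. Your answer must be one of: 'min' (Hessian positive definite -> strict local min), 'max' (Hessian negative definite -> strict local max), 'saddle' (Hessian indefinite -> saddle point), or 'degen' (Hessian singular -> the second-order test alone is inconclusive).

Compute the Hessian H = grad^2 f:
  H = [[-3, -1], [-1, 1]]
Verify stationarity: grad f(x*) = H x* + g = (0, 0).
Eigenvalues of H: -3.2361, 1.2361.
Eigenvalues have mixed signs, so H is indefinite -> x* is a saddle point.

saddle


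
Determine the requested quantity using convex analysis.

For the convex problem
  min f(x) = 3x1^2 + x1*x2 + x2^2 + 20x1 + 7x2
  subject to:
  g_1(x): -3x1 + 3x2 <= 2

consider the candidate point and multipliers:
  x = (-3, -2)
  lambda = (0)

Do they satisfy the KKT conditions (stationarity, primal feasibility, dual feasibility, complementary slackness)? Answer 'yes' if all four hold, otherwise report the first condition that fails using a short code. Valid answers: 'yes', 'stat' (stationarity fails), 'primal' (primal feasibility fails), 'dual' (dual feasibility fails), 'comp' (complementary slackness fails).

Gradient of f: grad f(x) = Q x + c = (0, 0)
Constraint values g_i(x) = a_i^T x - b_i:
  g_1((-3, -2)) = 1
Stationarity residual: grad f(x) + sum_i lambda_i a_i = (0, 0)
  -> stationarity OK
Primal feasibility (all g_i <= 0): FAILS
Dual feasibility (all lambda_i >= 0): OK
Complementary slackness (lambda_i * g_i(x) = 0 for all i): OK

Verdict: the first failing condition is primal_feasibility -> primal.

primal


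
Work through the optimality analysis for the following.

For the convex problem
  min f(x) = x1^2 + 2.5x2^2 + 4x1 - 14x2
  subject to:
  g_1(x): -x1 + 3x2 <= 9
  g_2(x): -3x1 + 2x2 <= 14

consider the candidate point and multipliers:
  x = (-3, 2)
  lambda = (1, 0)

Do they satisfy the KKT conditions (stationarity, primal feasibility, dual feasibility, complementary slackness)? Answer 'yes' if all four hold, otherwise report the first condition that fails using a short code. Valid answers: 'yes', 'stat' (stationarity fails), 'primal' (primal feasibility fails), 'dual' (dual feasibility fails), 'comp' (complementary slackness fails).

Gradient of f: grad f(x) = Q x + c = (-2, -4)
Constraint values g_i(x) = a_i^T x - b_i:
  g_1((-3, 2)) = 0
  g_2((-3, 2)) = -1
Stationarity residual: grad f(x) + sum_i lambda_i a_i = (-3, -1)
  -> stationarity FAILS
Primal feasibility (all g_i <= 0): OK
Dual feasibility (all lambda_i >= 0): OK
Complementary slackness (lambda_i * g_i(x) = 0 for all i): OK

Verdict: the first failing condition is stationarity -> stat.

stat


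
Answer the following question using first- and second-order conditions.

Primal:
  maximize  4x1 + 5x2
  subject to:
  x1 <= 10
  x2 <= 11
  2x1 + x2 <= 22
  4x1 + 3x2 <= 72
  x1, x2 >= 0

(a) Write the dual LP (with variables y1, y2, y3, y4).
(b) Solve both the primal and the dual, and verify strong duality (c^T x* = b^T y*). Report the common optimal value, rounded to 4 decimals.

The standard primal-dual pair for 'max c^T x s.t. A x <= b, x >= 0' is:
  Dual:  min b^T y  s.t.  A^T y >= c,  y >= 0.

So the dual LP is:
  minimize  10y1 + 11y2 + 22y3 + 72y4
  subject to:
    y1 + 2y3 + 4y4 >= 4
    y2 + y3 + 3y4 >= 5
    y1, y2, y3, y4 >= 0

Solving the primal: x* = (5.5, 11).
  primal value c^T x* = 77.
Solving the dual: y* = (0, 3, 2, 0).
  dual value b^T y* = 77.
Strong duality: c^T x* = b^T y*. Confirmed.

77


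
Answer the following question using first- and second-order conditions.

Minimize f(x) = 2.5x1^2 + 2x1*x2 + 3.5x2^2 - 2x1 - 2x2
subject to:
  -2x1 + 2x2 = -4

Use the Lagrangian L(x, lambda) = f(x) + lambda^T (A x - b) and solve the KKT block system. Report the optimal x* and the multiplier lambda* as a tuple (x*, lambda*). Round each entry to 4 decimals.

Form the Lagrangian:
  L(x, lambda) = (1/2) x^T Q x + c^T x + lambda^T (A x - b)
Stationarity (grad_x L = 0): Q x + c + A^T lambda = 0.
Primal feasibility: A x = b.

This gives the KKT block system:
  [ Q   A^T ] [ x     ]   [-c ]
  [ A    0  ] [ lambda ] = [ b ]

Solving the linear system:
  x*      = (1.375, -0.625)
  lambda* = (1.8125)
  f(x*)   = 2.875

x* = (1.375, -0.625), lambda* = (1.8125)


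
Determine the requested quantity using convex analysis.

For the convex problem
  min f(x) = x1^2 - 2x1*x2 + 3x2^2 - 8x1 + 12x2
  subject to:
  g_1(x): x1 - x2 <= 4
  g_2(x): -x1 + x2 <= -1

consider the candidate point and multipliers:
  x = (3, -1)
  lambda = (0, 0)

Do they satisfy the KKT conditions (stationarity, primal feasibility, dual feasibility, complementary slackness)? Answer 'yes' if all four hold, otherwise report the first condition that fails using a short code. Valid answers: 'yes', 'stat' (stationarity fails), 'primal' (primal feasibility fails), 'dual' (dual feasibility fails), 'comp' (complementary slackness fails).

Gradient of f: grad f(x) = Q x + c = (0, 0)
Constraint values g_i(x) = a_i^T x - b_i:
  g_1((3, -1)) = 0
  g_2((3, -1)) = -3
Stationarity residual: grad f(x) + sum_i lambda_i a_i = (0, 0)
  -> stationarity OK
Primal feasibility (all g_i <= 0): OK
Dual feasibility (all lambda_i >= 0): OK
Complementary slackness (lambda_i * g_i(x) = 0 for all i): OK

Verdict: yes, KKT holds.

yes


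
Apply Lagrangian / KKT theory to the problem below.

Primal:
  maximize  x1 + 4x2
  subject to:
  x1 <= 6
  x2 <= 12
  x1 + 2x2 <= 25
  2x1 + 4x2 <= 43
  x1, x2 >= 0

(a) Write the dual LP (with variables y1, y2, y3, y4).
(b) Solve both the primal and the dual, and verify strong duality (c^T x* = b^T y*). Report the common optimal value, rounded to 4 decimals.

The standard primal-dual pair for 'max c^T x s.t. A x <= b, x >= 0' is:
  Dual:  min b^T y  s.t.  A^T y >= c,  y >= 0.

So the dual LP is:
  minimize  6y1 + 12y2 + 25y3 + 43y4
  subject to:
    y1 + y3 + 2y4 >= 1
    y2 + 2y3 + 4y4 >= 4
    y1, y2, y3, y4 >= 0

Solving the primal: x* = (0, 10.75).
  primal value c^T x* = 43.
Solving the dual: y* = (0, 0, 0, 1).
  dual value b^T y* = 43.
Strong duality: c^T x* = b^T y*. Confirmed.

43


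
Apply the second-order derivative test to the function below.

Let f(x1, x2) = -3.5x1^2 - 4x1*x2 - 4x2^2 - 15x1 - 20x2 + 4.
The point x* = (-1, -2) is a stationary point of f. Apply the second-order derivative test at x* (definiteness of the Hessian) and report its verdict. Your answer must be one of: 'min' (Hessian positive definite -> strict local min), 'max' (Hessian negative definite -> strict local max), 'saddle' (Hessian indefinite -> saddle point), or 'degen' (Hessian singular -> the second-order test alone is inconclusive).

Compute the Hessian H = grad^2 f:
  H = [[-7, -4], [-4, -8]]
Verify stationarity: grad f(x*) = H x* + g = (0, 0).
Eigenvalues of H: -11.5311, -3.4689.
Both eigenvalues < 0, so H is negative definite -> x* is a strict local max.

max


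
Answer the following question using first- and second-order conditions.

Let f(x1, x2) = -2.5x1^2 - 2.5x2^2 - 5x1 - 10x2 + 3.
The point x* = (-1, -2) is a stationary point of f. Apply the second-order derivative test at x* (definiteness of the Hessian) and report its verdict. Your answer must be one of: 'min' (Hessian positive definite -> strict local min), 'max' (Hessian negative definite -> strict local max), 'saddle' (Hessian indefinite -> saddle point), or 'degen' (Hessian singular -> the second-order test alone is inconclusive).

Compute the Hessian H = grad^2 f:
  H = [[-5, 0], [0, -5]]
Verify stationarity: grad f(x*) = H x* + g = (0, 0).
Eigenvalues of H: -5, -5.
Both eigenvalues < 0, so H is negative definite -> x* is a strict local max.

max


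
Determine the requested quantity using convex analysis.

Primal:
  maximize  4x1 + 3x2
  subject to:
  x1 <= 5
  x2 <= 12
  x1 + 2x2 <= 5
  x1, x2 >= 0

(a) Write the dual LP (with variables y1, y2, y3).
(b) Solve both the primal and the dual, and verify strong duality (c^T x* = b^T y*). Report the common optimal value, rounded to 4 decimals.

The standard primal-dual pair for 'max c^T x s.t. A x <= b, x >= 0' is:
  Dual:  min b^T y  s.t.  A^T y >= c,  y >= 0.

So the dual LP is:
  minimize  5y1 + 12y2 + 5y3
  subject to:
    y1 + y3 >= 4
    y2 + 2y3 >= 3
    y1, y2, y3 >= 0

Solving the primal: x* = (5, 0).
  primal value c^T x* = 20.
Solving the dual: y* = (2.5, 0, 1.5).
  dual value b^T y* = 20.
Strong duality: c^T x* = b^T y*. Confirmed.

20


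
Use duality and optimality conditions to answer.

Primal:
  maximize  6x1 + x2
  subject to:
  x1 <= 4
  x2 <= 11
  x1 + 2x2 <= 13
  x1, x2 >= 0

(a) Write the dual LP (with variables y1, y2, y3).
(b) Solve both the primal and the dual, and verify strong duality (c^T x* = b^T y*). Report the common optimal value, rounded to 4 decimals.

The standard primal-dual pair for 'max c^T x s.t. A x <= b, x >= 0' is:
  Dual:  min b^T y  s.t.  A^T y >= c,  y >= 0.

So the dual LP is:
  minimize  4y1 + 11y2 + 13y3
  subject to:
    y1 + y3 >= 6
    y2 + 2y3 >= 1
    y1, y2, y3 >= 0

Solving the primal: x* = (4, 4.5).
  primal value c^T x* = 28.5.
Solving the dual: y* = (5.5, 0, 0.5).
  dual value b^T y* = 28.5.
Strong duality: c^T x* = b^T y*. Confirmed.

28.5


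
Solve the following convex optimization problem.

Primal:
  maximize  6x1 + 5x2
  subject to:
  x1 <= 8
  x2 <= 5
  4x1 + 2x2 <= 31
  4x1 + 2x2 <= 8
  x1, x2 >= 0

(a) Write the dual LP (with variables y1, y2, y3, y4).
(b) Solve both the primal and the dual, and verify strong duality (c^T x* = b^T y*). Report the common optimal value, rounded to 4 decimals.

The standard primal-dual pair for 'max c^T x s.t. A x <= b, x >= 0' is:
  Dual:  min b^T y  s.t.  A^T y >= c,  y >= 0.

So the dual LP is:
  minimize  8y1 + 5y2 + 31y3 + 8y4
  subject to:
    y1 + 4y3 + 4y4 >= 6
    y2 + 2y3 + 2y4 >= 5
    y1, y2, y3, y4 >= 0

Solving the primal: x* = (0, 4).
  primal value c^T x* = 20.
Solving the dual: y* = (0, 0, 0, 2.5).
  dual value b^T y* = 20.
Strong duality: c^T x* = b^T y*. Confirmed.

20


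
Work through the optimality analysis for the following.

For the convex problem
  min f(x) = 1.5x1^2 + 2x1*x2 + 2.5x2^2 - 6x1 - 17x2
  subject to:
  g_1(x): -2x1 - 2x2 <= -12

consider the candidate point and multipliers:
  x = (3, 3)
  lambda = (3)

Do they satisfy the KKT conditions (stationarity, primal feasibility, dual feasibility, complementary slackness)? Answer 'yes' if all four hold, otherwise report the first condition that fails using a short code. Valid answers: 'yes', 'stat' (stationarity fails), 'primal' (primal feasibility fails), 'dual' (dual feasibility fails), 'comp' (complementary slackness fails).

Gradient of f: grad f(x) = Q x + c = (9, 4)
Constraint values g_i(x) = a_i^T x - b_i:
  g_1((3, 3)) = 0
Stationarity residual: grad f(x) + sum_i lambda_i a_i = (3, -2)
  -> stationarity FAILS
Primal feasibility (all g_i <= 0): OK
Dual feasibility (all lambda_i >= 0): OK
Complementary slackness (lambda_i * g_i(x) = 0 for all i): OK

Verdict: the first failing condition is stationarity -> stat.

stat


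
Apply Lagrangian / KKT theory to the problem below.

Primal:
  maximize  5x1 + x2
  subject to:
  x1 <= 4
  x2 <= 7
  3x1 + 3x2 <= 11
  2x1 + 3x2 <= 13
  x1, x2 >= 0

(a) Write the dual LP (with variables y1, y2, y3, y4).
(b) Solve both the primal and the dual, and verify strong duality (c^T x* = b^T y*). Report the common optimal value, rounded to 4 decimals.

The standard primal-dual pair for 'max c^T x s.t. A x <= b, x >= 0' is:
  Dual:  min b^T y  s.t.  A^T y >= c,  y >= 0.

So the dual LP is:
  minimize  4y1 + 7y2 + 11y3 + 13y4
  subject to:
    y1 + 3y3 + 2y4 >= 5
    y2 + 3y3 + 3y4 >= 1
    y1, y2, y3, y4 >= 0

Solving the primal: x* = (3.6667, 0).
  primal value c^T x* = 18.3333.
Solving the dual: y* = (0, 0, 1.6667, 0).
  dual value b^T y* = 18.3333.
Strong duality: c^T x* = b^T y*. Confirmed.

18.3333


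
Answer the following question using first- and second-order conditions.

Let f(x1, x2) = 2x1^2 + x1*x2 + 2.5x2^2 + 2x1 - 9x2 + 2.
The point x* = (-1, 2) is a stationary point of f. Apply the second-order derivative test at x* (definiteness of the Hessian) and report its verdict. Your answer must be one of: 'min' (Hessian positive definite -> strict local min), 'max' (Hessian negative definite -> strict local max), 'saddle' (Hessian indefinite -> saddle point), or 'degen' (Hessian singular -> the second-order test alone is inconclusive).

Compute the Hessian H = grad^2 f:
  H = [[4, 1], [1, 5]]
Verify stationarity: grad f(x*) = H x* + g = (0, 0).
Eigenvalues of H: 3.382, 5.618.
Both eigenvalues > 0, so H is positive definite -> x* is a strict local min.

min


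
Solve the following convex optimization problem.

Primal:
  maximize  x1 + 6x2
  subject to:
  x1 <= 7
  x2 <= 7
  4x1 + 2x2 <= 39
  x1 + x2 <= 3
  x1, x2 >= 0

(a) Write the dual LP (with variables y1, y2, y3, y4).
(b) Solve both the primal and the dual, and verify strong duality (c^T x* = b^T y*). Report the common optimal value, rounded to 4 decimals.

The standard primal-dual pair for 'max c^T x s.t. A x <= b, x >= 0' is:
  Dual:  min b^T y  s.t.  A^T y >= c,  y >= 0.

So the dual LP is:
  minimize  7y1 + 7y2 + 39y3 + 3y4
  subject to:
    y1 + 4y3 + y4 >= 1
    y2 + 2y3 + y4 >= 6
    y1, y2, y3, y4 >= 0

Solving the primal: x* = (0, 3).
  primal value c^T x* = 18.
Solving the dual: y* = (0, 0, 0, 6).
  dual value b^T y* = 18.
Strong duality: c^T x* = b^T y*. Confirmed.

18


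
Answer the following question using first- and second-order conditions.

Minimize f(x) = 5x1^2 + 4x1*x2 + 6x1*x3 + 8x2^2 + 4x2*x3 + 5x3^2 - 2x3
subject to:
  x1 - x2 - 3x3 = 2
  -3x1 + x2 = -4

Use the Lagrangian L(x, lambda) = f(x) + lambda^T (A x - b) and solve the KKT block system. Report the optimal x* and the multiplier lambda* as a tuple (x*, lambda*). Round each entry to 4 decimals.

Form the Lagrangian:
  L(x, lambda) = (1/2) x^T Q x + c^T x + lambda^T (A x - b)
Stationarity (grad_x L = 0): Q x + c + A^T lambda = 0.
Primal feasibility: A x = b.

This gives the KKT block system:
  [ Q   A^T ] [ x     ]   [-c ]
  [ A    0  ] [ lambda ] = [ b ]

Solving the linear system:
  x*      = (1.1893, -0.432, -0.1262)
  lambda* = (0.7153, 3.3745)
  f(x*)   = 6.1599

x* = (1.1893, -0.432, -0.1262), lambda* = (0.7153, 3.3745)


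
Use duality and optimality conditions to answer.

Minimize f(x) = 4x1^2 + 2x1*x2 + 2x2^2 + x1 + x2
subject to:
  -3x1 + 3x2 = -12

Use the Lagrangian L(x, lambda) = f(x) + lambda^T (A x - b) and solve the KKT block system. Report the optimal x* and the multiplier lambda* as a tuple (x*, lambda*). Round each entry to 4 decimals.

Form the Lagrangian:
  L(x, lambda) = (1/2) x^T Q x + c^T x + lambda^T (A x - b)
Stationarity (grad_x L = 0): Q x + c + A^T lambda = 0.
Primal feasibility: A x = b.

This gives the KKT block system:
  [ Q   A^T ] [ x     ]   [-c ]
  [ A    0  ] [ lambda ] = [ b ]

Solving the linear system:
  x*      = (1.375, -2.625)
  lambda* = (2.25)
  f(x*)   = 12.875

x* = (1.375, -2.625), lambda* = (2.25)


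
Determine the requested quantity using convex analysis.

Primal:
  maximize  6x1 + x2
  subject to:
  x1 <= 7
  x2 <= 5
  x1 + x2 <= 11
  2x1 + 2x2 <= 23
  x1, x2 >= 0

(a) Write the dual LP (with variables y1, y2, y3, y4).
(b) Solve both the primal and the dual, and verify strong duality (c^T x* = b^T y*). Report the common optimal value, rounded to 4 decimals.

The standard primal-dual pair for 'max c^T x s.t. A x <= b, x >= 0' is:
  Dual:  min b^T y  s.t.  A^T y >= c,  y >= 0.

So the dual LP is:
  minimize  7y1 + 5y2 + 11y3 + 23y4
  subject to:
    y1 + y3 + 2y4 >= 6
    y2 + y3 + 2y4 >= 1
    y1, y2, y3, y4 >= 0

Solving the primal: x* = (7, 4).
  primal value c^T x* = 46.
Solving the dual: y* = (5, 0, 1, 0).
  dual value b^T y* = 46.
Strong duality: c^T x* = b^T y*. Confirmed.

46


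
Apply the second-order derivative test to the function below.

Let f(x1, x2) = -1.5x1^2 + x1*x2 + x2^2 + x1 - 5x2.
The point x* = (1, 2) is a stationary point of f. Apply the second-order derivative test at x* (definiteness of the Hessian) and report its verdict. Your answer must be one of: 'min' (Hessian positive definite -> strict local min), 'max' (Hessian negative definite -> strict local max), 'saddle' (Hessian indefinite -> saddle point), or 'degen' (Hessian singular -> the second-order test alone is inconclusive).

Compute the Hessian H = grad^2 f:
  H = [[-3, 1], [1, 2]]
Verify stationarity: grad f(x*) = H x* + g = (0, 0).
Eigenvalues of H: -3.1926, 2.1926.
Eigenvalues have mixed signs, so H is indefinite -> x* is a saddle point.

saddle


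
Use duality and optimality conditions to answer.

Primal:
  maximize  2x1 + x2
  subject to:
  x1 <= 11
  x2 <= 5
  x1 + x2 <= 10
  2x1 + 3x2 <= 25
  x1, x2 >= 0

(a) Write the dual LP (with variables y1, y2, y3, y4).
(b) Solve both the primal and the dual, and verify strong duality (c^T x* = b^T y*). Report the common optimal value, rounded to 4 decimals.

The standard primal-dual pair for 'max c^T x s.t. A x <= b, x >= 0' is:
  Dual:  min b^T y  s.t.  A^T y >= c,  y >= 0.

So the dual LP is:
  minimize  11y1 + 5y2 + 10y3 + 25y4
  subject to:
    y1 + y3 + 2y4 >= 2
    y2 + y3 + 3y4 >= 1
    y1, y2, y3, y4 >= 0

Solving the primal: x* = (10, 0).
  primal value c^T x* = 20.
Solving the dual: y* = (0, 0, 2, 0).
  dual value b^T y* = 20.
Strong duality: c^T x* = b^T y*. Confirmed.

20


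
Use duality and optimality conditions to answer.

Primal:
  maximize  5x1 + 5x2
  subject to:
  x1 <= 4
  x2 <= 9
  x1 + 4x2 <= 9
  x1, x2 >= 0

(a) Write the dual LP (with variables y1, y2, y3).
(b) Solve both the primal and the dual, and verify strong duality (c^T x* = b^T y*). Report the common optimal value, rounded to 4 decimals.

The standard primal-dual pair for 'max c^T x s.t. A x <= b, x >= 0' is:
  Dual:  min b^T y  s.t.  A^T y >= c,  y >= 0.

So the dual LP is:
  minimize  4y1 + 9y2 + 9y3
  subject to:
    y1 + y3 >= 5
    y2 + 4y3 >= 5
    y1, y2, y3 >= 0

Solving the primal: x* = (4, 1.25).
  primal value c^T x* = 26.25.
Solving the dual: y* = (3.75, 0, 1.25).
  dual value b^T y* = 26.25.
Strong duality: c^T x* = b^T y*. Confirmed.

26.25


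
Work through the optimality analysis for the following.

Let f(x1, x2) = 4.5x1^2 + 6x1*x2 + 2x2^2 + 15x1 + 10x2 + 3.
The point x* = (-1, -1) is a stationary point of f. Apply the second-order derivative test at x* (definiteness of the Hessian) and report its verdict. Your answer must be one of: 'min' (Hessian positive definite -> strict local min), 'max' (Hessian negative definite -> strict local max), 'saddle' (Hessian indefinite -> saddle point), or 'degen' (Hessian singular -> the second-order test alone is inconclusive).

Compute the Hessian H = grad^2 f:
  H = [[9, 6], [6, 4]]
Verify stationarity: grad f(x*) = H x* + g = (0, 0).
Eigenvalues of H: 0, 13.
H has a zero eigenvalue (singular; positive semidefinite but not definite), so H is neither positive definite, negative definite, nor indefinite. The second-order test alone is inconclusive -> degen.
(Indeed, f is constant along the null direction of H through x*, so x* is not a strict local extremum.)

degen


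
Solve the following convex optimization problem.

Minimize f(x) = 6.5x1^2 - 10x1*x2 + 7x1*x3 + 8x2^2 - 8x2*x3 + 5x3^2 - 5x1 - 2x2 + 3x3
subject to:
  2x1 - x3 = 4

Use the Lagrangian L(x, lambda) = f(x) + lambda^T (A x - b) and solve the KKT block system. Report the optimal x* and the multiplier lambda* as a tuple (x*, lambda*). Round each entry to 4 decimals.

Form the Lagrangian:
  L(x, lambda) = (1/2) x^T Q x + c^T x + lambda^T (A x - b)
Stationarity (grad_x L = 0): Q x + c + A^T lambda = 0.
Primal feasibility: A x = b.

This gives the KKT block system:
  [ Q   A^T ] [ x     ]   [-c ]
  [ A    0  ] [ lambda ] = [ b ]

Solving the linear system:
  x*      = (1.5032, 0.5677, -0.9935)
  lambda* = (-0.9548)
  f(x*)   = -3.9065

x* = (1.5032, 0.5677, -0.9935), lambda* = (-0.9548)


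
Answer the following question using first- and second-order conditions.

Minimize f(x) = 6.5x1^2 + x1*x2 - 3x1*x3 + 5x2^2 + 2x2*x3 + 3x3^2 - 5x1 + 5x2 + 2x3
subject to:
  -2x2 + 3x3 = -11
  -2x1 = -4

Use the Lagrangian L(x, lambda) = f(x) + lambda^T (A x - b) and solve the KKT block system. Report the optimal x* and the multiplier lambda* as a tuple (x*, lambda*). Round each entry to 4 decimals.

Form the Lagrangian:
  L(x, lambda) = (1/2) x^T Q x + c^T x + lambda^T (A x - b)
Stationarity (grad_x L = 0): Q x + c + A^T lambda = 0.
Primal feasibility: A x = b.

This gives the KKT block system:
  [ Q   A^T ] [ x     ]   [-c ]
  [ A    0  ] [ lambda ] = [ b ]

Solving the linear system:
  x*      = (2, 1.1522, -2.8986)
  lambda* = (6.3623, 15.4239)
  f(x*)   = 60.8225

x* = (2, 1.1522, -2.8986), lambda* = (6.3623, 15.4239)


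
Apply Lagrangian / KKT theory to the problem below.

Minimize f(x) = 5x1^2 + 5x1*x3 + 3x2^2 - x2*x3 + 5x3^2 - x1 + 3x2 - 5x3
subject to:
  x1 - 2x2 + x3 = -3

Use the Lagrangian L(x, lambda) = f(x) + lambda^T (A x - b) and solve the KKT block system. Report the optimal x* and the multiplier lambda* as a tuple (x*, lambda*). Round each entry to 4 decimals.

Form the Lagrangian:
  L(x, lambda) = (1/2) x^T Q x + c^T x + lambda^T (A x - b)
Stationarity (grad_x L = 0): Q x + c + A^T lambda = 0.
Primal feasibility: A x = b.

This gives the KKT block system:
  [ Q   A^T ] [ x     ]   [-c ]
  [ A    0  ] [ lambda ] = [ b ]

Solving the linear system:
  x*      = (-0.6549, 1.3835, 0.4218)
  lambda* = (5.4395)
  f(x*)   = 9.5074

x* = (-0.6549, 1.3835, 0.4218), lambda* = (5.4395)


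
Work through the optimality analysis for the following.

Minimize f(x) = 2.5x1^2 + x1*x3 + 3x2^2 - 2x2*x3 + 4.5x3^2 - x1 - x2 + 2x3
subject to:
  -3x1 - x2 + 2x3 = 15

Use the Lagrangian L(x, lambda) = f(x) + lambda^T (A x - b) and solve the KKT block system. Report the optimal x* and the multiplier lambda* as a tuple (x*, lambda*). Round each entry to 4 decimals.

Form the Lagrangian:
  L(x, lambda) = (1/2) x^T Q x + c^T x + lambda^T (A x - b)
Stationarity (grad_x L = 0): Q x + c + A^T lambda = 0.
Primal feasibility: A x = b.

This gives the KKT block system:
  [ Q   A^T ] [ x     ]   [-c ]
  [ A    0  ] [ lambda ] = [ b ]

Solving the linear system:
  x*      = (-3.8644, -0.3722, 1.5174)
  lambda* = (-6.2681)
  f(x*)   = 50.6467

x* = (-3.8644, -0.3722, 1.5174), lambda* = (-6.2681)


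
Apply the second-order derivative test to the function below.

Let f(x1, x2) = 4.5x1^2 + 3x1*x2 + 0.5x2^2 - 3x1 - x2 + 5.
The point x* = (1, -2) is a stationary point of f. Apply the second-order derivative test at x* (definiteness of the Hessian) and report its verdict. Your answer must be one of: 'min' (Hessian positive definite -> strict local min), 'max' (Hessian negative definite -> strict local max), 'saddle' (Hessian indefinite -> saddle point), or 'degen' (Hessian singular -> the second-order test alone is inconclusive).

Compute the Hessian H = grad^2 f:
  H = [[9, 3], [3, 1]]
Verify stationarity: grad f(x*) = H x* + g = (0, 0).
Eigenvalues of H: 0, 10.
H has a zero eigenvalue (singular; positive semidefinite but not definite), so H is neither positive definite, negative definite, nor indefinite. The second-order test alone is inconclusive -> degen.
(Indeed, f is constant along the null direction of H through x*, so x* is not a strict local extremum.)

degen


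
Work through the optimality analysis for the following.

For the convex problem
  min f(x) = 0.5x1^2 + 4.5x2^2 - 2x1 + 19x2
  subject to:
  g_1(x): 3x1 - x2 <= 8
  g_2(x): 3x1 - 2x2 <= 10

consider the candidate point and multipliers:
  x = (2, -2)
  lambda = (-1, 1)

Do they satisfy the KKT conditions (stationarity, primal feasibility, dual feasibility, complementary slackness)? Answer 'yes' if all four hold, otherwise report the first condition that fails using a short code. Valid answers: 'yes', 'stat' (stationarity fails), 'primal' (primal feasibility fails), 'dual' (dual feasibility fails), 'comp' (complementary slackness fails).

Gradient of f: grad f(x) = Q x + c = (0, 1)
Constraint values g_i(x) = a_i^T x - b_i:
  g_1((2, -2)) = 0
  g_2((2, -2)) = 0
Stationarity residual: grad f(x) + sum_i lambda_i a_i = (0, 0)
  -> stationarity OK
Primal feasibility (all g_i <= 0): OK
Dual feasibility (all lambda_i >= 0): FAILS
Complementary slackness (lambda_i * g_i(x) = 0 for all i): OK

Verdict: the first failing condition is dual_feasibility -> dual.

dual
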